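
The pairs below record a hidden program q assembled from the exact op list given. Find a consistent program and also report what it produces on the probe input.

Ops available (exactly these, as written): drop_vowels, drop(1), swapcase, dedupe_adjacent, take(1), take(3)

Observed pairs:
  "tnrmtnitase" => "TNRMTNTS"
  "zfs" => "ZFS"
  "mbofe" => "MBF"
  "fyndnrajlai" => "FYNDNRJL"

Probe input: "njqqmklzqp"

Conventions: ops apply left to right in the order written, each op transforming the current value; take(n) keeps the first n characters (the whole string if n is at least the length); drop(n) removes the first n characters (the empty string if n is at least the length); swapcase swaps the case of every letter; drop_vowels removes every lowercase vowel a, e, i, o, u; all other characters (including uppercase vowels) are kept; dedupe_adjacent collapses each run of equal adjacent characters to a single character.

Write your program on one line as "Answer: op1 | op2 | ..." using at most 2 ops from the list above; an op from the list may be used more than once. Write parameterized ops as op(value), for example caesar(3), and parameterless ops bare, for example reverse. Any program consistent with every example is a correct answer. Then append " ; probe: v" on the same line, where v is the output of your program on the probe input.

drop_vowels | swapcase ; probe: "NJQQMKLZQP"

Check, running the answer program on each example:
  "tnrmtnitase" -> "tnrmtnts" -> "TNRMTNTS"
  "zfs" -> "zfs" -> "ZFS"
  "mbofe" -> "mbf" -> "MBF"
  "fyndnrajlai" -> "fyndnrjl" -> "FYNDNRJL"
  probe: "njqqmklzqp" -> "njqqmklzqp" -> "NJQQMKLZQP"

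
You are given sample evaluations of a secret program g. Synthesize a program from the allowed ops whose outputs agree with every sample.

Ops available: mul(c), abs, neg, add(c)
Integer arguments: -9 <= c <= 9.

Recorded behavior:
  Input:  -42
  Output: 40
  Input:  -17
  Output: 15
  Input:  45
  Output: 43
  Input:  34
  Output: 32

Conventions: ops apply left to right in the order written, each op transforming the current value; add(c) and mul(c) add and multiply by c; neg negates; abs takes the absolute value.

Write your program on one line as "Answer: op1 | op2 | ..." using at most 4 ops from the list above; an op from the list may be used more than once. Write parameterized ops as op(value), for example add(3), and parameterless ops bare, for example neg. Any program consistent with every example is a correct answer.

neg | abs | add(-2)

Check, running the answer program on each example:
  -42 -> 42 -> 42 -> 40
  -17 -> 17 -> 17 -> 15
  45 -> -45 -> 45 -> 43
  34 -> -34 -> 34 -> 32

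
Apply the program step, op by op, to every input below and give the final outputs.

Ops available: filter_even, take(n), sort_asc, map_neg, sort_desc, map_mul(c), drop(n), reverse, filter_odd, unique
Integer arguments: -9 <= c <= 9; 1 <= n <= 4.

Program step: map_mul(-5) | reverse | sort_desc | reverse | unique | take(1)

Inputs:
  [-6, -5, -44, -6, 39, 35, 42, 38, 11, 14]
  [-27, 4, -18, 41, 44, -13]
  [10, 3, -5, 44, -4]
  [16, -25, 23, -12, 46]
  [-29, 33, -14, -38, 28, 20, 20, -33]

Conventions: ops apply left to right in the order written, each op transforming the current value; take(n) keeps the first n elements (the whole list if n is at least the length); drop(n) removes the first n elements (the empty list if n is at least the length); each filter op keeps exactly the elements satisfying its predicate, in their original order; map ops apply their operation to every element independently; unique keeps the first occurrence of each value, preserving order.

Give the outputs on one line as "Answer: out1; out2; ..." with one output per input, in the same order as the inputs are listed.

[-210]; [-220]; [-220]; [-230]; [-165]

Execution, op by op:
  [-6, -5, -44, -6, 39, 35, 42, 38, 11, 14] -> [30, 25, 220, 30, -195, -175, -210, -190, -55, -70] -> [-70, -55, -190, -210, -175, -195, 30, 220, 25, 30] -> [220, 30, 30, 25, -55, -70, -175, -190, -195, -210] -> [-210, -195, -190, -175, -70, -55, 25, 30, 30, 220] -> [-210, -195, -190, -175, -70, -55, 25, 30, 220] -> [-210]
  [-27, 4, -18, 41, 44, -13] -> [135, -20, 90, -205, -220, 65] -> [65, -220, -205, 90, -20, 135] -> [135, 90, 65, -20, -205, -220] -> [-220, -205, -20, 65, 90, 135] -> [-220, -205, -20, 65, 90, 135] -> [-220]
  [10, 3, -5, 44, -4] -> [-50, -15, 25, -220, 20] -> [20, -220, 25, -15, -50] -> [25, 20, -15, -50, -220] -> [-220, -50, -15, 20, 25] -> [-220, -50, -15, 20, 25] -> [-220]
  [16, -25, 23, -12, 46] -> [-80, 125, -115, 60, -230] -> [-230, 60, -115, 125, -80] -> [125, 60, -80, -115, -230] -> [-230, -115, -80, 60, 125] -> [-230, -115, -80, 60, 125] -> [-230]
  [-29, 33, -14, -38, 28, 20, 20, -33] -> [145, -165, 70, 190, -140, -100, -100, 165] -> [165, -100, -100, -140, 190, 70, -165, 145] -> [190, 165, 145, 70, -100, -100, -140, -165] -> [-165, -140, -100, -100, 70, 145, 165, 190] -> [-165, -140, -100, 70, 145, 165, 190] -> [-165]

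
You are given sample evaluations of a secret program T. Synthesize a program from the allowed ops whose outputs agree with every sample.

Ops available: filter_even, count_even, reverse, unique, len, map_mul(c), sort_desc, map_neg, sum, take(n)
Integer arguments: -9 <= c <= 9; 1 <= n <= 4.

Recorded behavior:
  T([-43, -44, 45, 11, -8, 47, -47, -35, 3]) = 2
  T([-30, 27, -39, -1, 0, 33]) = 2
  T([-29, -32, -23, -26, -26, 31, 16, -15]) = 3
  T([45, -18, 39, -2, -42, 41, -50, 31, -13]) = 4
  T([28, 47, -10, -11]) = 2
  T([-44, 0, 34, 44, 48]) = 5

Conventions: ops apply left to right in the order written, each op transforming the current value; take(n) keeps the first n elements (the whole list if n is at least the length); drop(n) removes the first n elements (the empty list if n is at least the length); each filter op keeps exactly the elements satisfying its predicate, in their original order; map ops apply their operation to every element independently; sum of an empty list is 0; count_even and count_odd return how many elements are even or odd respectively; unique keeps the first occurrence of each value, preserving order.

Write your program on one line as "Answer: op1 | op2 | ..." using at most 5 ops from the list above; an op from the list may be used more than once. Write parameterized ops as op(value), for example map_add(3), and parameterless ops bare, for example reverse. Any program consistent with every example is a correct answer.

map_neg | unique | reverse | filter_even | count_even

Check, running the answer program on each example:
  [-43, -44, 45, 11, -8, 47, -47, -35, 3] -> [43, 44, -45, -11, 8, -47, 47, 35, -3] -> [43, 44, -45, -11, 8, -47, 47, 35, -3] -> [-3, 35, 47, -47, 8, -11, -45, 44, 43] -> [8, 44] -> 2
  [-30, 27, -39, -1, 0, 33] -> [30, -27, 39, 1, 0, -33] -> [30, -27, 39, 1, 0, -33] -> [-33, 0, 1, 39, -27, 30] -> [0, 30] -> 2
  [-29, -32, -23, -26, -26, 31, 16, -15] -> [29, 32, 23, 26, 26, -31, -16, 15] -> [29, 32, 23, 26, -31, -16, 15] -> [15, -16, -31, 26, 23, 32, 29] -> [-16, 26, 32] -> 3
  [45, -18, 39, -2, -42, 41, -50, 31, -13] -> [-45, 18, -39, 2, 42, -41, 50, -31, 13] -> [-45, 18, -39, 2, 42, -41, 50, -31, 13] -> [13, -31, 50, -41, 42, 2, -39, 18, -45] -> [50, 42, 2, 18] -> 4
  [28, 47, -10, -11] -> [-28, -47, 10, 11] -> [-28, -47, 10, 11] -> [11, 10, -47, -28] -> [10, -28] -> 2
  [-44, 0, 34, 44, 48] -> [44, 0, -34, -44, -48] -> [44, 0, -34, -44, -48] -> [-48, -44, -34, 0, 44] -> [-48, -44, -34, 0, 44] -> 5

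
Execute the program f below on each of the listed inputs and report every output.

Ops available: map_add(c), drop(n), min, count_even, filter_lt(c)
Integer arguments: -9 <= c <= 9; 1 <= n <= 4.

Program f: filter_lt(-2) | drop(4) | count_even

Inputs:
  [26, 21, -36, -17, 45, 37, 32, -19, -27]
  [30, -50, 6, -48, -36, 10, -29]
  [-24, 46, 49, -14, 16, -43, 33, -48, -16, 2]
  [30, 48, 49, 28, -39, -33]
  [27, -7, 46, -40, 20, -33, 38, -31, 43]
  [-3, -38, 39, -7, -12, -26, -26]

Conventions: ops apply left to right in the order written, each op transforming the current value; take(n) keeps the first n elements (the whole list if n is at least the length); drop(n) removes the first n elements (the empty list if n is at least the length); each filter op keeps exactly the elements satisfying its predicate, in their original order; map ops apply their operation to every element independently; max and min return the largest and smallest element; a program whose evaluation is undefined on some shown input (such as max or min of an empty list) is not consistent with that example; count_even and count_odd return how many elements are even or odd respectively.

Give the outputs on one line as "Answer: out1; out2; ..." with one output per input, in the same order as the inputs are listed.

0; 0; 1; 0; 0; 2

Execution, op by op:
  [26, 21, -36, -17, 45, 37, 32, -19, -27] -> [-36, -17, -19, -27] -> [] -> 0
  [30, -50, 6, -48, -36, 10, -29] -> [-50, -48, -36, -29] -> [] -> 0
  [-24, 46, 49, -14, 16, -43, 33, -48, -16, 2] -> [-24, -14, -43, -48, -16] -> [-16] -> 1
  [30, 48, 49, 28, -39, -33] -> [-39, -33] -> [] -> 0
  [27, -7, 46, -40, 20, -33, 38, -31, 43] -> [-7, -40, -33, -31] -> [] -> 0
  [-3, -38, 39, -7, -12, -26, -26] -> [-3, -38, -7, -12, -26, -26] -> [-26, -26] -> 2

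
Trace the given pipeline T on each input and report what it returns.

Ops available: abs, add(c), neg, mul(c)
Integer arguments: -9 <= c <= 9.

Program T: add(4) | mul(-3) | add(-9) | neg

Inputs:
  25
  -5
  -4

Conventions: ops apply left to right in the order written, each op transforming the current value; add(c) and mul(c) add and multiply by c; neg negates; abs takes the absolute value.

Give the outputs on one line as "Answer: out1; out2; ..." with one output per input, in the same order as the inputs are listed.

96; 6; 9

Execution, op by op:
  25 -> 29 -> -87 -> -96 -> 96
  -5 -> -1 -> 3 -> -6 -> 6
  -4 -> 0 -> 0 -> -9 -> 9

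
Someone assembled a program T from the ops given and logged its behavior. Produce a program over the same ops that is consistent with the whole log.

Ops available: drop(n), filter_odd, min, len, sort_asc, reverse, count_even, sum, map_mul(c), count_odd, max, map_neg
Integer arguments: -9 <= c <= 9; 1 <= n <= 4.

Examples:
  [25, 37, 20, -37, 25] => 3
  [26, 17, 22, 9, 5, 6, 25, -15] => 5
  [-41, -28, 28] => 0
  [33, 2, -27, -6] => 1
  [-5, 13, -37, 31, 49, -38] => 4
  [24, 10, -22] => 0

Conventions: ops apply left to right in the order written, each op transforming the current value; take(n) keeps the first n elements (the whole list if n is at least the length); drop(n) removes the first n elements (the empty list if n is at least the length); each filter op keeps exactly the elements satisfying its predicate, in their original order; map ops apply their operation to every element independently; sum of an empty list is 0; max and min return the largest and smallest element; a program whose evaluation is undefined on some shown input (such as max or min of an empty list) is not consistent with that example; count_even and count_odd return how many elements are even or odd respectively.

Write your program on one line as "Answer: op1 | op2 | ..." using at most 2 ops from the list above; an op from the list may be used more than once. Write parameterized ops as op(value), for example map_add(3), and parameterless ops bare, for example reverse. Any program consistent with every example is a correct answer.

drop(1) | count_odd

Check, running the answer program on each example:
  [25, 37, 20, -37, 25] -> [37, 20, -37, 25] -> 3
  [26, 17, 22, 9, 5, 6, 25, -15] -> [17, 22, 9, 5, 6, 25, -15] -> 5
  [-41, -28, 28] -> [-28, 28] -> 0
  [33, 2, -27, -6] -> [2, -27, -6] -> 1
  [-5, 13, -37, 31, 49, -38] -> [13, -37, 31, 49, -38] -> 4
  [24, 10, -22] -> [10, -22] -> 0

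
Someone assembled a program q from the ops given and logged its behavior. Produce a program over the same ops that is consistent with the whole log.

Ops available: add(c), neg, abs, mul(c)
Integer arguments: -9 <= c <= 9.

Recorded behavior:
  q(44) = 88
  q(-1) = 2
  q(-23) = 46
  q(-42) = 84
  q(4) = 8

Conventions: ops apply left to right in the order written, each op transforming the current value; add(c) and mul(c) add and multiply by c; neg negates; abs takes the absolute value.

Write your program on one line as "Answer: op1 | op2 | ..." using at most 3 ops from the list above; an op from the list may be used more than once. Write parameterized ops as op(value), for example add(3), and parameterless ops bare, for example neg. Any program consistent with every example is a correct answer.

neg | abs | mul(2)

Check, running the answer program on each example:
  44 -> -44 -> 44 -> 88
  -1 -> 1 -> 1 -> 2
  -23 -> 23 -> 23 -> 46
  -42 -> 42 -> 42 -> 84
  4 -> -4 -> 4 -> 8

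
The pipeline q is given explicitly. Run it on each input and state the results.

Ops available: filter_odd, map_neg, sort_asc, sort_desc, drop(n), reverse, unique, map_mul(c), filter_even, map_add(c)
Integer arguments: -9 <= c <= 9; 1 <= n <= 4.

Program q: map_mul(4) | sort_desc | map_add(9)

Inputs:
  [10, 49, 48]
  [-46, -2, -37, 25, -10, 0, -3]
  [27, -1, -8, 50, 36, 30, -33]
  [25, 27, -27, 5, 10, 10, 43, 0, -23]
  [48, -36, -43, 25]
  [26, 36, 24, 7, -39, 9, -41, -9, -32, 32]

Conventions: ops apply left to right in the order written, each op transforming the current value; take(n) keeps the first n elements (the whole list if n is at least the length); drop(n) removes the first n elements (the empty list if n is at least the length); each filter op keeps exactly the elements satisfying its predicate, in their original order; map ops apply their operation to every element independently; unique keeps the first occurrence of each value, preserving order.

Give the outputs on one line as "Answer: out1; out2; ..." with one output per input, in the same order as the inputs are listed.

[205, 201, 49]; [109, 9, 1, -3, -31, -139, -175]; [209, 153, 129, 117, 5, -23, -123]; [181, 117, 109, 49, 49, 29, 9, -83, -99]; [201, 109, -135, -163]; [153, 137, 113, 105, 45, 37, -27, -119, -147, -155]

Execution, op by op:
  [10, 49, 48] -> [40, 196, 192] -> [196, 192, 40] -> [205, 201, 49]
  [-46, -2, -37, 25, -10, 0, -3] -> [-184, -8, -148, 100, -40, 0, -12] -> [100, 0, -8, -12, -40, -148, -184] -> [109, 9, 1, -3, -31, -139, -175]
  [27, -1, -8, 50, 36, 30, -33] -> [108, -4, -32, 200, 144, 120, -132] -> [200, 144, 120, 108, -4, -32, -132] -> [209, 153, 129, 117, 5, -23, -123]
  [25, 27, -27, 5, 10, 10, 43, 0, -23] -> [100, 108, -108, 20, 40, 40, 172, 0, -92] -> [172, 108, 100, 40, 40, 20, 0, -92, -108] -> [181, 117, 109, 49, 49, 29, 9, -83, -99]
  [48, -36, -43, 25] -> [192, -144, -172, 100] -> [192, 100, -144, -172] -> [201, 109, -135, -163]
  [26, 36, 24, 7, -39, 9, -41, -9, -32, 32] -> [104, 144, 96, 28, -156, 36, -164, -36, -128, 128] -> [144, 128, 104, 96, 36, 28, -36, -128, -156, -164] -> [153, 137, 113, 105, 45, 37, -27, -119, -147, -155]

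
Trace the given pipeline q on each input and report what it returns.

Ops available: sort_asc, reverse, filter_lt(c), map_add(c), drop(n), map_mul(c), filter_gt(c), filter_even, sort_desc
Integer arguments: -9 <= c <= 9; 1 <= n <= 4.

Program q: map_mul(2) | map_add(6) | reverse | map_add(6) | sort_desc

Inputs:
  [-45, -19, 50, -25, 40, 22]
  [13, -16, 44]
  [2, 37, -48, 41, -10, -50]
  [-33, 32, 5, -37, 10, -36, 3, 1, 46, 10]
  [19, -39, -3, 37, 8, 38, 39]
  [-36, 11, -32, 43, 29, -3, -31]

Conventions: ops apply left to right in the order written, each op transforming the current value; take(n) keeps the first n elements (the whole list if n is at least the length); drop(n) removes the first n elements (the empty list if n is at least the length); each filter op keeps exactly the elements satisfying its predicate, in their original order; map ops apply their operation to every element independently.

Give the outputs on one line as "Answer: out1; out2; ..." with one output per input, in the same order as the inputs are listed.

[112, 92, 56, -26, -38, -78]; [100, 38, -20]; [94, 86, 16, -8, -84, -88]; [104, 76, 32, 32, 22, 18, 14, -54, -60, -62]; [90, 88, 86, 50, 28, 6, -66]; [98, 70, 34, 6, -50, -52, -60]

Execution, op by op:
  [-45, -19, 50, -25, 40, 22] -> [-90, -38, 100, -50, 80, 44] -> [-84, -32, 106, -44, 86, 50] -> [50, 86, -44, 106, -32, -84] -> [56, 92, -38, 112, -26, -78] -> [112, 92, 56, -26, -38, -78]
  [13, -16, 44] -> [26, -32, 88] -> [32, -26, 94] -> [94, -26, 32] -> [100, -20, 38] -> [100, 38, -20]
  [2, 37, -48, 41, -10, -50] -> [4, 74, -96, 82, -20, -100] -> [10, 80, -90, 88, -14, -94] -> [-94, -14, 88, -90, 80, 10] -> [-88, -8, 94, -84, 86, 16] -> [94, 86, 16, -8, -84, -88]
  [-33, 32, 5, -37, 10, -36, 3, 1, 46, 10] -> [-66, 64, 10, -74, 20, -72, 6, 2, 92, 20] -> [-60, 70, 16, -68, 26, -66, 12, 8, 98, 26] -> [26, 98, 8, 12, -66, 26, -68, 16, 70, -60] -> [32, 104, 14, 18, -60, 32, -62, 22, 76, -54] -> [104, 76, 32, 32, 22, 18, 14, -54, -60, -62]
  [19, -39, -3, 37, 8, 38, 39] -> [38, -78, -6, 74, 16, 76, 78] -> [44, -72, 0, 80, 22, 82, 84] -> [84, 82, 22, 80, 0, -72, 44] -> [90, 88, 28, 86, 6, -66, 50] -> [90, 88, 86, 50, 28, 6, -66]
  [-36, 11, -32, 43, 29, -3, -31] -> [-72, 22, -64, 86, 58, -6, -62] -> [-66, 28, -58, 92, 64, 0, -56] -> [-56, 0, 64, 92, -58, 28, -66] -> [-50, 6, 70, 98, -52, 34, -60] -> [98, 70, 34, 6, -50, -52, -60]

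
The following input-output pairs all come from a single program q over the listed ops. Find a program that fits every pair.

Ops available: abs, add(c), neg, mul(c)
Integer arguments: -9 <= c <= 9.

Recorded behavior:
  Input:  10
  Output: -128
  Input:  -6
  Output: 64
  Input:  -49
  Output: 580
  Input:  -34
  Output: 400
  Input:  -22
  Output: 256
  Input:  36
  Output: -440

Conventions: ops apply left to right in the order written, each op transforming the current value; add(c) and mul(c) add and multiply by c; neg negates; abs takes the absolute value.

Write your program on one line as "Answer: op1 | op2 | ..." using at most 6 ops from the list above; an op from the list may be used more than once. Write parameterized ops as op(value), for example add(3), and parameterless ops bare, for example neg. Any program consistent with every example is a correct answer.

mul(-6) | add(-7) | add(1) | mul(2) | add(4)

Check, running the answer program on each example:
  10 -> -60 -> -67 -> -66 -> -132 -> -128
  -6 -> 36 -> 29 -> 30 -> 60 -> 64
  -49 -> 294 -> 287 -> 288 -> 576 -> 580
  -34 -> 204 -> 197 -> 198 -> 396 -> 400
  -22 -> 132 -> 125 -> 126 -> 252 -> 256
  36 -> -216 -> -223 -> -222 -> -444 -> -440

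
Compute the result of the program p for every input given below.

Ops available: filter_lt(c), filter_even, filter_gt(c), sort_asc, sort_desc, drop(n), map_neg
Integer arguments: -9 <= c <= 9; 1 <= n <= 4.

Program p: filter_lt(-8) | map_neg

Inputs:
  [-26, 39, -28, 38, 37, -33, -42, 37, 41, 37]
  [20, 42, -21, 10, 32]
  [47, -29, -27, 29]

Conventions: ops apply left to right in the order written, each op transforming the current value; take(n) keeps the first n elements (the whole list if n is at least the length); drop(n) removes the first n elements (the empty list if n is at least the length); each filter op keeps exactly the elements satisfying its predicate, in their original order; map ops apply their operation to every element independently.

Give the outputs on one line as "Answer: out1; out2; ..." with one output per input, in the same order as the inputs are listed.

Execution, op by op:
  [-26, 39, -28, 38, 37, -33, -42, 37, 41, 37] -> [-26, -28, -33, -42] -> [26, 28, 33, 42]
  [20, 42, -21, 10, 32] -> [-21] -> [21]
  [47, -29, -27, 29] -> [-29, -27] -> [29, 27]

[26, 28, 33, 42]; [21]; [29, 27]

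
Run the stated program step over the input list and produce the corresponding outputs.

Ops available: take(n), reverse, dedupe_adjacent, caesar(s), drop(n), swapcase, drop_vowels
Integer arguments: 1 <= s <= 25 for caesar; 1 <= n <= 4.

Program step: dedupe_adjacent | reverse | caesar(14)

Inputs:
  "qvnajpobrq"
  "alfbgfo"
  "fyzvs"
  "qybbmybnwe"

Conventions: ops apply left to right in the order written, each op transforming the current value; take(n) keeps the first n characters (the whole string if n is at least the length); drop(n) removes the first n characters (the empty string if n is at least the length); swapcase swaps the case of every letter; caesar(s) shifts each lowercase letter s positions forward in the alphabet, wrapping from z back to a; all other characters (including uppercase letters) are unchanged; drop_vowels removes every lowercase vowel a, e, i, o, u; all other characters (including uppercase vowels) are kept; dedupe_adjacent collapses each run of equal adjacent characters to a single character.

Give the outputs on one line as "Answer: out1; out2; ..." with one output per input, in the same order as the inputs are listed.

"efpcdxobje"; "ctuptzo"; "gjnmt"; "skbpmapme"

Execution, op by op:
  "qvnajpobrq" -> "qvnajpobrq" -> "qrbopjanvq" -> "efpcdxobje"
  "alfbgfo" -> "alfbgfo" -> "ofgbfla" -> "ctuptzo"
  "fyzvs" -> "fyzvs" -> "svzyf" -> "gjnmt"
  "qybbmybnwe" -> "qybmybnwe" -> "ewnbymbyq" -> "skbpmapme"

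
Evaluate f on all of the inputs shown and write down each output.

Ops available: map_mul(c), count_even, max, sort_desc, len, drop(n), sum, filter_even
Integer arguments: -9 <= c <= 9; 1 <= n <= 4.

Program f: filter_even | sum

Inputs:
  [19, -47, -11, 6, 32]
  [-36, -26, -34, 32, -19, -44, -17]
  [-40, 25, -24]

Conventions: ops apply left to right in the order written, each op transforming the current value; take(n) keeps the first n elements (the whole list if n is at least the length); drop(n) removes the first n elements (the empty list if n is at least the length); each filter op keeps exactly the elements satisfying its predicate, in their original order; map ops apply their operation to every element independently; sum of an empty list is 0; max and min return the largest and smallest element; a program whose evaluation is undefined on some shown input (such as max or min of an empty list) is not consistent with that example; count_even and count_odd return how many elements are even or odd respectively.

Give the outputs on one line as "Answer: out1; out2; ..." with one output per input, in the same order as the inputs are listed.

38; -108; -64

Execution, op by op:
  [19, -47, -11, 6, 32] -> [6, 32] -> 38
  [-36, -26, -34, 32, -19, -44, -17] -> [-36, -26, -34, 32, -44] -> -108
  [-40, 25, -24] -> [-40, -24] -> -64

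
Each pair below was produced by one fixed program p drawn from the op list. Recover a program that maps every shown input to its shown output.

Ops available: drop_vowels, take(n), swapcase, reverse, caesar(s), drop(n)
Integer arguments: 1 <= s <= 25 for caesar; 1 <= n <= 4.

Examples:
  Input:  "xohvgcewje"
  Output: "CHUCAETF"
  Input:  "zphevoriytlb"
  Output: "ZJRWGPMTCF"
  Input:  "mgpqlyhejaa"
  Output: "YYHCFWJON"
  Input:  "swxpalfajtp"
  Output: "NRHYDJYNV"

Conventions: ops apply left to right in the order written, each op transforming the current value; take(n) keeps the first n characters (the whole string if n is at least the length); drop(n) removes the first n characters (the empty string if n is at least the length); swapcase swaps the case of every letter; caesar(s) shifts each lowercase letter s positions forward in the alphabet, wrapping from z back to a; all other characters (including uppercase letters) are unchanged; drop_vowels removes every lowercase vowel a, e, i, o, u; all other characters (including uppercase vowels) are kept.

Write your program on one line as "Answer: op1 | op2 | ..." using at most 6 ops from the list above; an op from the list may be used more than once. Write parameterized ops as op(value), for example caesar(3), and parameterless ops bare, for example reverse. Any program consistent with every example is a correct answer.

caesar(24) | reverse | swapcase | reverse | drop(2) | reverse

Check, running the answer program on each example:
  "xohvgcewje" -> "vmfteacuhc" -> "chucaetfmv" -> "CHUCAETFMV" -> "VMFTEACUHC" -> "FTEACUHC" -> "CHUCAETF"
  "zphevoriytlb" -> "xnfctmpgwrjz" -> "zjrwgpmtcfnx" -> "ZJRWGPMTCFNX" -> "XNFCTMPGWRJZ" -> "FCTMPGWRJZ" -> "ZJRWGPMTCF"
  "mgpqlyhejaa" -> "kenojwfchyy" -> "yyhcfwjonek" -> "YYHCFWJONEK" -> "KENOJWFCHYY" -> "NOJWFCHYY" -> "YYHCFWJON"
  "swxpalfajtp" -> "quvnyjdyhrn" -> "nrhydjynvuq" -> "NRHYDJYNVUQ" -> "QUVNYJDYHRN" -> "VNYJDYHRN" -> "NRHYDJYNV"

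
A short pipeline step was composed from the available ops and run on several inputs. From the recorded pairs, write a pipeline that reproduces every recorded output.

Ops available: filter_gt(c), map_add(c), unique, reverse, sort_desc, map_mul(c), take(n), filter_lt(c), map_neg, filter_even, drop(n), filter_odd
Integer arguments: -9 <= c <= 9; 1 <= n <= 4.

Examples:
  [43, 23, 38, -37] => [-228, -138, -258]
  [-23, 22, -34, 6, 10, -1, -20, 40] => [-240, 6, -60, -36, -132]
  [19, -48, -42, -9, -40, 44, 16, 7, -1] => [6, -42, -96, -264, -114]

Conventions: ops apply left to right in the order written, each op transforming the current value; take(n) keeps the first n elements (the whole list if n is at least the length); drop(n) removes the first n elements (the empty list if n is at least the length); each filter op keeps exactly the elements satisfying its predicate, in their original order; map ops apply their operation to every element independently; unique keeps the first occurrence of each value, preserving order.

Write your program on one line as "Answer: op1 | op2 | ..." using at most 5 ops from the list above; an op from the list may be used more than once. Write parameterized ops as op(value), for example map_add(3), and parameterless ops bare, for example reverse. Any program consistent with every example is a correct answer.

reverse | filter_gt(-4) | map_neg | map_mul(6)

Check, running the answer program on each example:
  [43, 23, 38, -37] -> [-37, 38, 23, 43] -> [38, 23, 43] -> [-38, -23, -43] -> [-228, -138, -258]
  [-23, 22, -34, 6, 10, -1, -20, 40] -> [40, -20, -1, 10, 6, -34, 22, -23] -> [40, -1, 10, 6, 22] -> [-40, 1, -10, -6, -22] -> [-240, 6, -60, -36, -132]
  [19, -48, -42, -9, -40, 44, 16, 7, -1] -> [-1, 7, 16, 44, -40, -9, -42, -48, 19] -> [-1, 7, 16, 44, 19] -> [1, -7, -16, -44, -19] -> [6, -42, -96, -264, -114]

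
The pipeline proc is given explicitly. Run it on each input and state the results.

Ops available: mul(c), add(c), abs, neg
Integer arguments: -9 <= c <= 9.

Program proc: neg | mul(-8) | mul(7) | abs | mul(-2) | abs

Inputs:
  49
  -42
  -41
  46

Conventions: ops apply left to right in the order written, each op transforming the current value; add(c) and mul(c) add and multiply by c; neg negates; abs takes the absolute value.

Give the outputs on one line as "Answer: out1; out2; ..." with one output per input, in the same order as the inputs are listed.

5488; 4704; 4592; 5152

Execution, op by op:
  49 -> -49 -> 392 -> 2744 -> 2744 -> -5488 -> 5488
  -42 -> 42 -> -336 -> -2352 -> 2352 -> -4704 -> 4704
  -41 -> 41 -> -328 -> -2296 -> 2296 -> -4592 -> 4592
  46 -> -46 -> 368 -> 2576 -> 2576 -> -5152 -> 5152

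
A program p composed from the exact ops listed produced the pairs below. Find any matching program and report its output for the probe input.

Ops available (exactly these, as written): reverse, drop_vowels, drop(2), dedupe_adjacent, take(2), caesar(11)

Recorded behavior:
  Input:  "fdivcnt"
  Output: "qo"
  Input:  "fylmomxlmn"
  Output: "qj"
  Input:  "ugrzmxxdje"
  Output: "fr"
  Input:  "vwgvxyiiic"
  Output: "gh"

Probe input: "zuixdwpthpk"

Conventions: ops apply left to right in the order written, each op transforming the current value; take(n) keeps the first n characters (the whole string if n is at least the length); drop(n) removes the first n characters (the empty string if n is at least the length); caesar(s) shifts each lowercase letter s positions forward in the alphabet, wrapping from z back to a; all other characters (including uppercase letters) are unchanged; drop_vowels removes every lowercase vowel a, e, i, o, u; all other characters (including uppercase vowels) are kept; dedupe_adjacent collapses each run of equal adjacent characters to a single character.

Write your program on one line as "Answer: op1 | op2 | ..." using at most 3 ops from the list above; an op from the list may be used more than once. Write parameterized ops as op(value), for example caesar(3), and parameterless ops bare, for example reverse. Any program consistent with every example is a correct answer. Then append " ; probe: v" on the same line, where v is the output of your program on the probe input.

caesar(11) | take(2) ; probe: "kf"

Check, running the answer program on each example:
  "fdivcnt" -> "qotgnye" -> "qo"
  "fylmomxlmn" -> "qjwxzxiwxy" -> "qj"
  "ugrzmxxdje" -> "frckxiioup" -> "fr"
  "vwgvxyiiic" -> "ghrgijtttn" -> "gh"
  probe: "zuixdwpthpk" -> "kftiohaesav" -> "kf"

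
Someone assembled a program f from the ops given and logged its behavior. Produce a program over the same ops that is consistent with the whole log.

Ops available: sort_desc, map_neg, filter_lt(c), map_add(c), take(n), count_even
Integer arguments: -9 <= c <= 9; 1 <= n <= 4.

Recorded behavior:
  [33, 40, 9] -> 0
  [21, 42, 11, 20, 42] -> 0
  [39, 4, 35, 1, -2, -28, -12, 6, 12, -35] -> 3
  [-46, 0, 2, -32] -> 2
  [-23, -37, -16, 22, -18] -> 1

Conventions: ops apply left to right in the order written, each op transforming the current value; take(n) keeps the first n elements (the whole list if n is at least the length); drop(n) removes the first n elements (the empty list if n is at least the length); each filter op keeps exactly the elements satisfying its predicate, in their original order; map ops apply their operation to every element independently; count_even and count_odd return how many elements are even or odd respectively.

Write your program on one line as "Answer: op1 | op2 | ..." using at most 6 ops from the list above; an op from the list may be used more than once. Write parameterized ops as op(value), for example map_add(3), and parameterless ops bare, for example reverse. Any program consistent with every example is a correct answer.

map_add(-2) | filter_lt(-2) | take(3) | sort_desc | count_even

Check, running the answer program on each example:
  [33, 40, 9] -> [31, 38, 7] -> [] -> [] -> [] -> 0
  [21, 42, 11, 20, 42] -> [19, 40, 9, 18, 40] -> [] -> [] -> [] -> 0
  [39, 4, 35, 1, -2, -28, -12, 6, 12, -35] -> [37, 2, 33, -1, -4, -30, -14, 4, 10, -37] -> [-4, -30, -14, -37] -> [-4, -30, -14] -> [-4, -14, -30] -> 3
  [-46, 0, 2, -32] -> [-48, -2, 0, -34] -> [-48, -34] -> [-48, -34] -> [-34, -48] -> 2
  [-23, -37, -16, 22, -18] -> [-25, -39, -18, 20, -20] -> [-25, -39, -18, -20] -> [-25, -39, -18] -> [-18, -25, -39] -> 1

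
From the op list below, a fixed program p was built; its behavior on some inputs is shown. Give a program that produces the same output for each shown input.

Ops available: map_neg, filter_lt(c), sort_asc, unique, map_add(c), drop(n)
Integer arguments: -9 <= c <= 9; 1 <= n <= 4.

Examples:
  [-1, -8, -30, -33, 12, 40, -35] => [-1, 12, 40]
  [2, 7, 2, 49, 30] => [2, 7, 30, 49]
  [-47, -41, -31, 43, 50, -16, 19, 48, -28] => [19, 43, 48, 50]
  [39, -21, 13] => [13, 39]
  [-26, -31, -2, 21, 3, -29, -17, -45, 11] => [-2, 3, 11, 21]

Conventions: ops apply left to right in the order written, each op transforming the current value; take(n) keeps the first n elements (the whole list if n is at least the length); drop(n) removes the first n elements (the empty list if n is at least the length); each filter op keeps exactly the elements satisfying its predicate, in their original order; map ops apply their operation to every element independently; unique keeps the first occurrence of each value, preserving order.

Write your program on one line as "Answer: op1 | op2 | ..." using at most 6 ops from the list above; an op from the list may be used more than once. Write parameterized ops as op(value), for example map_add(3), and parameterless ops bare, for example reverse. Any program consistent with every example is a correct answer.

sort_asc | map_neg | drop(1) | filter_lt(3) | map_neg

Check, running the answer program on each example:
  [-1, -8, -30, -33, 12, 40, -35] -> [-35, -33, -30, -8, -1, 12, 40] -> [35, 33, 30, 8, 1, -12, -40] -> [33, 30, 8, 1, -12, -40] -> [1, -12, -40] -> [-1, 12, 40]
  [2, 7, 2, 49, 30] -> [2, 2, 7, 30, 49] -> [-2, -2, -7, -30, -49] -> [-2, -7, -30, -49] -> [-2, -7, -30, -49] -> [2, 7, 30, 49]
  [-47, -41, -31, 43, 50, -16, 19, 48, -28] -> [-47, -41, -31, -28, -16, 19, 43, 48, 50] -> [47, 41, 31, 28, 16, -19, -43, -48, -50] -> [41, 31, 28, 16, -19, -43, -48, -50] -> [-19, -43, -48, -50] -> [19, 43, 48, 50]
  [39, -21, 13] -> [-21, 13, 39] -> [21, -13, -39] -> [-13, -39] -> [-13, -39] -> [13, 39]
  [-26, -31, -2, 21, 3, -29, -17, -45, 11] -> [-45, -31, -29, -26, -17, -2, 3, 11, 21] -> [45, 31, 29, 26, 17, 2, -3, -11, -21] -> [31, 29, 26, 17, 2, -3, -11, -21] -> [2, -3, -11, -21] -> [-2, 3, 11, 21]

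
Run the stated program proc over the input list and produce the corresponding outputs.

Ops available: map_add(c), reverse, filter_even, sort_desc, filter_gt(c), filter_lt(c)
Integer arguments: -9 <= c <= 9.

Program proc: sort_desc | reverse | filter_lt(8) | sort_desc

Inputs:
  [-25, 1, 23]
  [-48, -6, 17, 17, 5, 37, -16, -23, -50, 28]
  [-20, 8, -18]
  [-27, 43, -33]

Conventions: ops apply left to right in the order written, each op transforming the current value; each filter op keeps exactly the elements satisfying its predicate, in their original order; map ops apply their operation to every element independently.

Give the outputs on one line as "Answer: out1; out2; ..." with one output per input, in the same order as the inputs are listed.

Execution, op by op:
  [-25, 1, 23] -> [23, 1, -25] -> [-25, 1, 23] -> [-25, 1] -> [1, -25]
  [-48, -6, 17, 17, 5, 37, -16, -23, -50, 28] -> [37, 28, 17, 17, 5, -6, -16, -23, -48, -50] -> [-50, -48, -23, -16, -6, 5, 17, 17, 28, 37] -> [-50, -48, -23, -16, -6, 5] -> [5, -6, -16, -23, -48, -50]
  [-20, 8, -18] -> [8, -18, -20] -> [-20, -18, 8] -> [-20, -18] -> [-18, -20]
  [-27, 43, -33] -> [43, -27, -33] -> [-33, -27, 43] -> [-33, -27] -> [-27, -33]

[1, -25]; [5, -6, -16, -23, -48, -50]; [-18, -20]; [-27, -33]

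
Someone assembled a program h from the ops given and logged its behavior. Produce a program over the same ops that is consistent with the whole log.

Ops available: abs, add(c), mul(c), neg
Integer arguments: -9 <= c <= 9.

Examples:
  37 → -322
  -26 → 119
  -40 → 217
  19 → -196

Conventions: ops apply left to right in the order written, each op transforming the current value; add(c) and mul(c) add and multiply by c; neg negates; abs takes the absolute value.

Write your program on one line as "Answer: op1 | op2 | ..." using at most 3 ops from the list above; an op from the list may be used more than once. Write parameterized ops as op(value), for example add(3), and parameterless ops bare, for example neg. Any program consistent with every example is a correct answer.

neg | add(-9) | mul(7)

Check, running the answer program on each example:
  37 -> -37 -> -46 -> -322
  -26 -> 26 -> 17 -> 119
  -40 -> 40 -> 31 -> 217
  19 -> -19 -> -28 -> -196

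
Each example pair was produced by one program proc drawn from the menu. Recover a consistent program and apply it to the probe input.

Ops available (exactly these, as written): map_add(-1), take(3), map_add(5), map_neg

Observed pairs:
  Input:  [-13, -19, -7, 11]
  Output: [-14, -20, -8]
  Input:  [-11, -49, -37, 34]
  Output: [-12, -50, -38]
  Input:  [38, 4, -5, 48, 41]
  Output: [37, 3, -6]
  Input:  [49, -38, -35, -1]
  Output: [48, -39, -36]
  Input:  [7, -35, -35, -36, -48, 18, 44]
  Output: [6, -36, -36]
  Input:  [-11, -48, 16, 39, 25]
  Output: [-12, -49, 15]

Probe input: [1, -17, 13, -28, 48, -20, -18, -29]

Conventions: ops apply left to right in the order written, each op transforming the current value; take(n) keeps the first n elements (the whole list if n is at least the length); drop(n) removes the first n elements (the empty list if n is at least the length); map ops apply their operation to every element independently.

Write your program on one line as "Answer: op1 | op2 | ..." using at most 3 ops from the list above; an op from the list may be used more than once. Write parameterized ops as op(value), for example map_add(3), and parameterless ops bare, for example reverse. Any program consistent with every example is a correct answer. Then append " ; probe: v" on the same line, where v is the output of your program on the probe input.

map_add(-1) | take(3) ; probe: [0, -18, 12]

Check, running the answer program on each example:
  [-13, -19, -7, 11] -> [-14, -20, -8, 10] -> [-14, -20, -8]
  [-11, -49, -37, 34] -> [-12, -50, -38, 33] -> [-12, -50, -38]
  [38, 4, -5, 48, 41] -> [37, 3, -6, 47, 40] -> [37, 3, -6]
  [49, -38, -35, -1] -> [48, -39, -36, -2] -> [48, -39, -36]
  [7, -35, -35, -36, -48, 18, 44] -> [6, -36, -36, -37, -49, 17, 43] -> [6, -36, -36]
  [-11, -48, 16, 39, 25] -> [-12, -49, 15, 38, 24] -> [-12, -49, 15]
  probe: [1, -17, 13, -28, 48, -20, -18, -29] -> [0, -18, 12, -29, 47, -21, -19, -30] -> [0, -18, 12]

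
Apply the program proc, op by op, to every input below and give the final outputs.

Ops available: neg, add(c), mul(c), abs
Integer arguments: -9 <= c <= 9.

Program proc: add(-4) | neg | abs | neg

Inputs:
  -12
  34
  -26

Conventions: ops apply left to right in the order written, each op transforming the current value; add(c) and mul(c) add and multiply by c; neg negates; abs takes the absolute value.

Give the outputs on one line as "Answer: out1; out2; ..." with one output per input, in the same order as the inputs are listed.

-16; -30; -30

Execution, op by op:
  -12 -> -16 -> 16 -> 16 -> -16
  34 -> 30 -> -30 -> 30 -> -30
  -26 -> -30 -> 30 -> 30 -> -30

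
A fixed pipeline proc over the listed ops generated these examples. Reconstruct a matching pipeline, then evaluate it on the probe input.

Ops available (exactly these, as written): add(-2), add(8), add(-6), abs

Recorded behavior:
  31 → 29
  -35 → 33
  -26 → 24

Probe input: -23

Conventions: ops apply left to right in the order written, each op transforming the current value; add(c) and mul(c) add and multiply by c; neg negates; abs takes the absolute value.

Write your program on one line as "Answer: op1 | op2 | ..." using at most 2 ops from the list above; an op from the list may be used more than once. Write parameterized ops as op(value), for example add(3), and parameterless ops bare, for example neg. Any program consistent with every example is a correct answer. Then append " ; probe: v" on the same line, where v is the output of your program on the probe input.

abs | add(-2) ; probe: 21

Check, running the answer program on each example:
  31 -> 31 -> 29
  -35 -> 35 -> 33
  -26 -> 26 -> 24
  probe: -23 -> 23 -> 21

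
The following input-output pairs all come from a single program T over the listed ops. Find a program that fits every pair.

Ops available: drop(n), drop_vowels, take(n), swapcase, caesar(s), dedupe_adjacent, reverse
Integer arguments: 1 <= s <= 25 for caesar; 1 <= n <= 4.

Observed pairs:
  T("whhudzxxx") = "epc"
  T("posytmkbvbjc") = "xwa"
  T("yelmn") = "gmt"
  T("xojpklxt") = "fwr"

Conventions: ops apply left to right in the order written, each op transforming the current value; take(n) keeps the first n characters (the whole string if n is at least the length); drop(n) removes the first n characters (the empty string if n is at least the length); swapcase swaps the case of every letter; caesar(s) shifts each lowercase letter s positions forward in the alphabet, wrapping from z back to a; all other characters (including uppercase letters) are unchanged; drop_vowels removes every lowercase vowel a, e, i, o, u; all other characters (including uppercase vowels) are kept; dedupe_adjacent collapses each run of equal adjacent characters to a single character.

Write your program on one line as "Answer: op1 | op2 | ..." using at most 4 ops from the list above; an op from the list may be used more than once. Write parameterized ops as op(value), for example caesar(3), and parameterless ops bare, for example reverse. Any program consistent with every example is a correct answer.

dedupe_adjacent | caesar(23) | caesar(11) | take(3)

Check, running the answer program on each example:
  "whhudzxxx" -> "whudzx" -> "terawu" -> "epclhf" -> "epc"
  "posytmkbvbjc" -> "posytmkbvbjc" -> "mlpvqjhysygz" -> "xwagbusjdjrk" -> "xwa"
  "yelmn" -> "yelmn" -> "vbijk" -> "gmtuv" -> "gmt"
  "xojpklxt" -> "xojpklxt" -> "ulgmhiuq" -> "fwrxstfb" -> "fwr"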